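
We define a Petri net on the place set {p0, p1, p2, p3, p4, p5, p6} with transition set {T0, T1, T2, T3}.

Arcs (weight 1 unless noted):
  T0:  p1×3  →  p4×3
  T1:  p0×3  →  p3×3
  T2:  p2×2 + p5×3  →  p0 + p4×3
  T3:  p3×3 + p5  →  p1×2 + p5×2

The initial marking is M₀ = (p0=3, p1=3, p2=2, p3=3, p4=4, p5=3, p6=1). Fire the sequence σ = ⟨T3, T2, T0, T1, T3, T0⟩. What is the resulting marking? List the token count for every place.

(p0=1, p1=1, p2=0, p3=0, p4=13, p5=2, p6=1)

step 1: fire T3:  (p0=3, p1=3, p2=2, p3=3, p4=4, p5=3, p6=1) → (p0=3, p1=5, p2=2, p3=0, p4=4, p5=4, p6=1)
step 2: fire T2:  (p0=3, p1=5, p2=2, p3=0, p4=4, p5=4, p6=1) → (p0=4, p1=5, p2=0, p3=0, p4=7, p5=1, p6=1)
step 3: fire T0:  (p0=4, p1=5, p2=0, p3=0, p4=7, p5=1, p6=1) → (p0=4, p1=2, p2=0, p3=0, p4=10, p5=1, p6=1)
step 4: fire T1:  (p0=4, p1=2, p2=0, p3=0, p4=10, p5=1, p6=1) → (p0=1, p1=2, p2=0, p3=3, p4=10, p5=1, p6=1)
step 5: fire T3:  (p0=1, p1=2, p2=0, p3=3, p4=10, p5=1, p6=1) → (p0=1, p1=4, p2=0, p3=0, p4=10, p5=2, p6=1)
step 6: fire T0:  (p0=1, p1=4, p2=0, p3=0, p4=10, p5=2, p6=1) → (p0=1, p1=1, p2=0, p3=0, p4=13, p5=2, p6=1)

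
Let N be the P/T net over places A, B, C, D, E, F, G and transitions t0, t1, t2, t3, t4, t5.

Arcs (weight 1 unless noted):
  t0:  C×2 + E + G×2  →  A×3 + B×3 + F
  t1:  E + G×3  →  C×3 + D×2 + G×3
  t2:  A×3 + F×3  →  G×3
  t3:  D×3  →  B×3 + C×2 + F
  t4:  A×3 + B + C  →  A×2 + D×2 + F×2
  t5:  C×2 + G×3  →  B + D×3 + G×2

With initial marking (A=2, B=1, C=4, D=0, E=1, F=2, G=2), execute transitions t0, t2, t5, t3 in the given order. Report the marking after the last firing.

(A=2, B=8, C=2, D=0, E=0, F=1, G=2)

step 1: fire t0:  (A=2, B=1, C=4, D=0, E=1, F=2, G=2) → (A=5, B=4, C=2, D=0, E=0, F=3, G=0)
step 2: fire t2:  (A=5, B=4, C=2, D=0, E=0, F=3, G=0) → (A=2, B=4, C=2, D=0, E=0, F=0, G=3)
step 3: fire t5:  (A=2, B=4, C=2, D=0, E=0, F=0, G=3) → (A=2, B=5, C=0, D=3, E=0, F=0, G=2)
step 4: fire t3:  (A=2, B=5, C=0, D=3, E=0, F=0, G=2) → (A=2, B=8, C=2, D=0, E=0, F=1, G=2)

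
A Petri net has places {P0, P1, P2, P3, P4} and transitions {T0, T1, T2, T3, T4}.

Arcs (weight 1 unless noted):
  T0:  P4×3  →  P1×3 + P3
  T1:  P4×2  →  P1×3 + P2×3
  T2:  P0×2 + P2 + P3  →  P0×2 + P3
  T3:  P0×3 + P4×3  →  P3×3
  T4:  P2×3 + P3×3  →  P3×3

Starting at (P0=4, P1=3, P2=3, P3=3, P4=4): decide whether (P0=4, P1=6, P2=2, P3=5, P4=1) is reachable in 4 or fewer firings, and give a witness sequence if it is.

NO — not reachable within 4 firings

depth 0: 1 marking
depth 1: 6 markings reached so far
depth 2: 14 markings reached so far
depth 3: 21 markings reached so far
depth 4: 25 markings reached so far
target is not among the 25 markings reachable within 4 steps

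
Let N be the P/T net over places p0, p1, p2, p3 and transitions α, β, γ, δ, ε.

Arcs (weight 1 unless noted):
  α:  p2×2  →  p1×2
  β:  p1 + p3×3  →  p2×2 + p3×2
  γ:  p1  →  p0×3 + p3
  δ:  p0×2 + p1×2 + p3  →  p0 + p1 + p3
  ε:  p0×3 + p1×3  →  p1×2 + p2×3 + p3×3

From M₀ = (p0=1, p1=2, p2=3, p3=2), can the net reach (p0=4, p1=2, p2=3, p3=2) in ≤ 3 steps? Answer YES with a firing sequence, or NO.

step 1: fire α:  (p0=1, p1=2, p2=3, p3=2) → (p0=1, p1=4, p2=1, p3=2)
step 2: fire γ:  (p0=1, p1=4, p2=1, p3=2) → (p0=4, p1=3, p2=1, p3=3)
step 3: fire β:  (p0=4, p1=3, p2=1, p3=3) → (p0=4, p1=2, p2=3, p3=2)

YES — reachable via ⟨α, γ, β⟩ (3 firings)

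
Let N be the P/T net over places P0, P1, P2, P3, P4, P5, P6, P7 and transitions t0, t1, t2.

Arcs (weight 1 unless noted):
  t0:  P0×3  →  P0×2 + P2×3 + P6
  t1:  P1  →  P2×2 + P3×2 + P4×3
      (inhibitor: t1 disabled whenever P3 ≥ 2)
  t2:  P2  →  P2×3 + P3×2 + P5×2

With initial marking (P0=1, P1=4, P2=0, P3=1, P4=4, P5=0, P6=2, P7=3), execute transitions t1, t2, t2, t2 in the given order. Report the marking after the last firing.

step 1: fire t1:  (P0=1, P1=4, P2=0, P3=1, P4=4, P5=0, P6=2, P7=3) → (P0=1, P1=3, P2=2, P3=3, P4=7, P5=0, P6=2, P7=3)
step 2: fire t2:  (P0=1, P1=3, P2=2, P3=3, P4=7, P5=0, P6=2, P7=3) → (P0=1, P1=3, P2=4, P3=5, P4=7, P5=2, P6=2, P7=3)
step 3: fire t2:  (P0=1, P1=3, P2=4, P3=5, P4=7, P5=2, P6=2, P7=3) → (P0=1, P1=3, P2=6, P3=7, P4=7, P5=4, P6=2, P7=3)
step 4: fire t2:  (P0=1, P1=3, P2=6, P3=7, P4=7, P5=4, P6=2, P7=3) → (P0=1, P1=3, P2=8, P3=9, P4=7, P5=6, P6=2, P7=3)

(P0=1, P1=3, P2=8, P3=9, P4=7, P5=6, P6=2, P7=3)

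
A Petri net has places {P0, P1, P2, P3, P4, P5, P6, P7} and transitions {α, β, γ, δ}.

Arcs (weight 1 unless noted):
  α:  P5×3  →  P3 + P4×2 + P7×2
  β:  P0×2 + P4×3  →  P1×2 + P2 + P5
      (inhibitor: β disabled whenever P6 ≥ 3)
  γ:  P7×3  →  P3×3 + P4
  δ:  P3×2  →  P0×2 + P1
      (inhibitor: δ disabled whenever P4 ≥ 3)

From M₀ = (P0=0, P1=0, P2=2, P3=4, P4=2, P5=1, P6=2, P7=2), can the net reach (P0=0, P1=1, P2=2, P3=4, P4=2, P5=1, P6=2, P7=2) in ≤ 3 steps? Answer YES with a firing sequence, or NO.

NO — not reachable within 3 firings

depth 0: 1 marking
depth 1: 2 markings reached so far
depth 2: 3 markings reached so far
depth 3: 3 markings reached so far
(frontier empty at depth 3; search complete)
target is not among the 3 markings reachable within 3 steps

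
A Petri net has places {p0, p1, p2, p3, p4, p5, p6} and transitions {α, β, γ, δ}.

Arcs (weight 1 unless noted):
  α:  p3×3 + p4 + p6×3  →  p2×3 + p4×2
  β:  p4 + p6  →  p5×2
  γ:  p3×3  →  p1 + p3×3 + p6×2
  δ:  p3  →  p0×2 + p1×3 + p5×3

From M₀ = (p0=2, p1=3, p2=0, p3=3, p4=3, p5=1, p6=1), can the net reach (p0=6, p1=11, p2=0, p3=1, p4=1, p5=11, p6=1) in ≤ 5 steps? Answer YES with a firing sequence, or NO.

depth 0: 1 marking
depth 1: 4 markings reached so far
depth 2: 10 markings reached so far
depth 3: 19 markings reached so far
depth 4: 32 markings reached so far
depth 5: 48 markings reached so far
target is not among the 48 markings reachable within 5 steps

NO — not reachable within 5 firings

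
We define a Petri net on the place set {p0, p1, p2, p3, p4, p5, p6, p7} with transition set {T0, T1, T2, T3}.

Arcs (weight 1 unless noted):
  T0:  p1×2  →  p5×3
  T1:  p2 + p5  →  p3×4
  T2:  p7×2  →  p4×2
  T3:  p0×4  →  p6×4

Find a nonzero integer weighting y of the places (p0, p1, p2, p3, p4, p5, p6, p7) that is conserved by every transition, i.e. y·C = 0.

Incidence matrix C (rows=places, cols=transitions):
       T0   T1   T2   T3
   p0   0    0    0   -4
   p1  -2    0    0    0
   p2   0   -1    0    0
   p3   0    4    0    0
   p4   0    0    2    0
   p5   3   -1    0    0
   p6   0    0    0    4
   p7   0    0   -2    0

Candidate y = [0, 0, 4, 1, 0, 0, 0, 0]; check y·C column-wise:
  col T0: 0·-2 + 4·0 + 1·0 + 0·3 = 0
  col T1: 4·-1 + 1·4 + 0·-1 = 0
  col T2: 4·0 + 1·0 + 0·2 + 0·-2 = 0
  col T3: 0·-4 + 4·0 + 1·0 + 0·4 = 0

y = (p0:0, p1:0, p2:4, p3:1, p4:0, p5:0, p6:0, p7:0)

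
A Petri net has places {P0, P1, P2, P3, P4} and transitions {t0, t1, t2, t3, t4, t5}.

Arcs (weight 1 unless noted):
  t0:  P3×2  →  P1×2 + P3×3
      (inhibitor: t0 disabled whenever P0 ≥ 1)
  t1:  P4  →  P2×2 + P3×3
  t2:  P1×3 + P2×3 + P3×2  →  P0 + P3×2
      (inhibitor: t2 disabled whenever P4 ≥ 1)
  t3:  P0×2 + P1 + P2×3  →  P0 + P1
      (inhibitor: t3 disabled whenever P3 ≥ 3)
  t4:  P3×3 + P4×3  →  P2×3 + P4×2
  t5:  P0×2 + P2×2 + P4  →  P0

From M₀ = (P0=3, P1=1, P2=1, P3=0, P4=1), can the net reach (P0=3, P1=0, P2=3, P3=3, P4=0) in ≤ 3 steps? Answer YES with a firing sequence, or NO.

depth 0: 1 marking
depth 1: 2 markings reached so far
depth 2: 2 markings reached so far
(frontier empty at depth 2; search complete)
target is not among the 2 markings reachable within 3 steps

NO — not reachable within 3 firings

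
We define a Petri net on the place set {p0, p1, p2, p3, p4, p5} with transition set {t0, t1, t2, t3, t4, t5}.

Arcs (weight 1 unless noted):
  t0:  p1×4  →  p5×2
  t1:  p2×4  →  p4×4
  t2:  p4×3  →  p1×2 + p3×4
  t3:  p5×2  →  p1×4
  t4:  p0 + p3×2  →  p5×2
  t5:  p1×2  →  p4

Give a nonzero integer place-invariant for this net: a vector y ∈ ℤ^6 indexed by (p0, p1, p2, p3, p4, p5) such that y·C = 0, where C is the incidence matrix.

y = (p0:2, p1:1, p2:2, p3:1, p4:2, p5:2)

Incidence matrix C (rows=places, cols=transitions):
       t0   t1   t2   t3   t4   t5
   p0   0    0    0    0   -1    0
   p1  -4    0    2    4    0   -2
   p2   0   -4    0    0    0    0
   p3   0    0    4    0   -2    0
   p4   0    4   -3    0    0    1
   p5   2    0    0   -2    2    0

Candidate y = [2, 1, 2, 1, 2, 2]; check y·C column-wise:
  col t0: 2·0 + 1·-4 + 2·0 + 1·0 + 2·0 + 2·2 = 0
  col t1: 2·0 + 1·0 + 2·-4 + 1·0 + 2·4 + 2·0 = 0
  col t2: 2·0 + 1·2 + 2·0 + 1·4 + 2·-3 + 2·0 = 0
  col t3: 2·0 + 1·4 + 2·0 + 1·0 + 2·0 + 2·-2 = 0
  col t4: 2·-1 + 1·0 + 2·0 + 1·-2 + 2·0 + 2·2 = 0
  col t5: 2·0 + 1·-2 + 2·0 + 1·0 + 2·1 + 2·0 = 0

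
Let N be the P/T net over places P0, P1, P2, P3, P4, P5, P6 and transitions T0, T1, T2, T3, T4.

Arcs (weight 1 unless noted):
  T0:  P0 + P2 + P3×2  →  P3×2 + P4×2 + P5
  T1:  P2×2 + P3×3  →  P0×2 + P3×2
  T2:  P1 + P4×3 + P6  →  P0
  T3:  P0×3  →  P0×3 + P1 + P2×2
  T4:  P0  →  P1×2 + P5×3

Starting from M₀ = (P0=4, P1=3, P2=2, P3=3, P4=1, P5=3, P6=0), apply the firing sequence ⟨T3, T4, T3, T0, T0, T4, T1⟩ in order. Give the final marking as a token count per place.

(P0=2, P1=9, P2=2, P3=2, P4=5, P5=11, P6=0)

step 1: fire T3:  (P0=4, P1=3, P2=2, P3=3, P4=1, P5=3, P6=0) → (P0=4, P1=4, P2=4, P3=3, P4=1, P5=3, P6=0)
step 2: fire T4:  (P0=4, P1=4, P2=4, P3=3, P4=1, P5=3, P6=0) → (P0=3, P1=6, P2=4, P3=3, P4=1, P5=6, P6=0)
step 3: fire T3:  (P0=3, P1=6, P2=4, P3=3, P4=1, P5=6, P6=0) → (P0=3, P1=7, P2=6, P3=3, P4=1, P5=6, P6=0)
step 4: fire T0:  (P0=3, P1=7, P2=6, P3=3, P4=1, P5=6, P6=0) → (P0=2, P1=7, P2=5, P3=3, P4=3, P5=7, P6=0)
step 5: fire T0:  (P0=2, P1=7, P2=5, P3=3, P4=3, P5=7, P6=0) → (P0=1, P1=7, P2=4, P3=3, P4=5, P5=8, P6=0)
step 6: fire T4:  (P0=1, P1=7, P2=4, P3=3, P4=5, P5=8, P6=0) → (P0=0, P1=9, P2=4, P3=3, P4=5, P5=11, P6=0)
step 7: fire T1:  (P0=0, P1=9, P2=4, P3=3, P4=5, P5=11, P6=0) → (P0=2, P1=9, P2=2, P3=2, P4=5, P5=11, P6=0)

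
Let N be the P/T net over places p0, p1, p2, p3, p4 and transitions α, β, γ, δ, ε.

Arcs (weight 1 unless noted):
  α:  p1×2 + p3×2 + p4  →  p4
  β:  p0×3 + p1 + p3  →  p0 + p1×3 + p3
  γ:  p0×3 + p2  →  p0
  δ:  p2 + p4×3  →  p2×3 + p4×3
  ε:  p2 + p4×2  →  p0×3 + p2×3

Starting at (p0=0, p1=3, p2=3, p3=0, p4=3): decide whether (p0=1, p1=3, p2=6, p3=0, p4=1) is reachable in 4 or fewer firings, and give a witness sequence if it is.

YES — reachable via ⟨δ, ε, γ⟩ (3 firings)

step 1: fire δ:  (p0=0, p1=3, p2=3, p3=0, p4=3) → (p0=0, p1=3, p2=5, p3=0, p4=3)
step 2: fire ε:  (p0=0, p1=3, p2=5, p3=0, p4=3) → (p0=3, p1=3, p2=7, p3=0, p4=1)
step 3: fire γ:  (p0=3, p1=3, p2=7, p3=0, p4=1) → (p0=1, p1=3, p2=6, p3=0, p4=1)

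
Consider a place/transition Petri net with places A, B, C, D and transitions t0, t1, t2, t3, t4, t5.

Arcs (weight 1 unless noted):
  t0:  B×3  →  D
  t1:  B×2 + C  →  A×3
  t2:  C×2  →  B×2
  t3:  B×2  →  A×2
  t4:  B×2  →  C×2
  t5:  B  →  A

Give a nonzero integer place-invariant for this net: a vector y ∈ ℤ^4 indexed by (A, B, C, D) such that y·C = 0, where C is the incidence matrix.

y = (A:1, B:1, C:1, D:3)

Incidence matrix C (rows=places, cols=transitions):
       t0   t1   t2   t3   t4   t5
    A   0    3    0    2    0    1
    B  -3   -2    2   -2   -2   -1
    C   0   -1   -2    0    2    0
    D   1    0    0    0    0    0

Candidate y = [1, 1, 1, 3]; check y·C column-wise:
  col t0: 1·0 + 1·-3 + 1·0 + 3·1 = 0
  col t1: 1·3 + 1·-2 + 1·-1 + 3·0 = 0
  col t2: 1·0 + 1·2 + 1·-2 + 3·0 = 0
  col t3: 1·2 + 1·-2 + 1·0 + 3·0 = 0
  col t4: 1·0 + 1·-2 + 1·2 + 3·0 = 0
  col t5: 1·1 + 1·-1 + 1·0 + 3·0 = 0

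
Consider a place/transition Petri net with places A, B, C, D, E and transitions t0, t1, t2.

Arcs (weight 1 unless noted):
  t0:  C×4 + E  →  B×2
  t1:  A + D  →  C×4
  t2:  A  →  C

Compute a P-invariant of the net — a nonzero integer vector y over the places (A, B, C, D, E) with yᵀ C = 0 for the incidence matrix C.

Incidence matrix C (rows=places, cols=transitions):
       t0   t1   t2
    A   0   -1   -1
    B   2    0    0
    C  -4    4    1
    D   0   -1    0
    E  -1    0    0

Candidate y = [1, 2, 1, 3, 0]; check y·C column-wise:
  col t0: 1·0 + 2·2 + 1·-4 + 3·0 + 0·-1 = 0
  col t1: 1·-1 + 2·0 + 1·4 + 3·-1 = 0
  col t2: 1·-1 + 2·0 + 1·1 + 3·0 = 0

y = (A:1, B:2, C:1, D:3, E:0)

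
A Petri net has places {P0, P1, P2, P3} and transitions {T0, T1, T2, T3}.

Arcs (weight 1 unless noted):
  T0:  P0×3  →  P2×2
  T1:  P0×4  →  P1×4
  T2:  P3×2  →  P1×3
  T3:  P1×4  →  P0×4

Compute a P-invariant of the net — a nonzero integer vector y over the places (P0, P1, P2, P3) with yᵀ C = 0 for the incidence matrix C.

Incidence matrix C (rows=places, cols=transitions):
       T0   T1   T2   T3
   P0  -3   -4    0    4
   P1   0    4    3   -4
   P2   2    0    0    0
   P3   0    0   -2    0

Candidate y = [2, 2, 3, 3]; check y·C column-wise:
  col T0: 2·-3 + 2·0 + 3·2 + 3·0 = 0
  col T1: 2·-4 + 2·4 + 3·0 + 3·0 = 0
  col T2: 2·0 + 2·3 + 3·0 + 3·-2 = 0
  col T3: 2·4 + 2·-4 + 3·0 + 3·0 = 0

y = (P0:2, P1:2, P2:3, P3:3)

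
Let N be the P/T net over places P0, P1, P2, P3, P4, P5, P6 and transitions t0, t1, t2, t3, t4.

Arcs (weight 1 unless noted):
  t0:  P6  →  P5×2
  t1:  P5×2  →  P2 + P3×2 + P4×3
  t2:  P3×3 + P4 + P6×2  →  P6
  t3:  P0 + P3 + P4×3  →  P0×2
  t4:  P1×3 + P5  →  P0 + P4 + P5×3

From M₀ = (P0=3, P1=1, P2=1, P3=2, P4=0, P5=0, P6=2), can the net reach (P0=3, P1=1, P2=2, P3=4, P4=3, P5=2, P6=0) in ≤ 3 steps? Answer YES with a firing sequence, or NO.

YES — reachable via ⟨t0, t0, t1⟩ (3 firings)

step 1: fire t0:  (P0=3, P1=1, P2=1, P3=2, P4=0, P5=0, P6=2) → (P0=3, P1=1, P2=1, P3=2, P4=0, P5=2, P6=1)
step 2: fire t0:  (P0=3, P1=1, P2=1, P3=2, P4=0, P5=2, P6=1) → (P0=3, P1=1, P2=1, P3=2, P4=0, P5=4, P6=0)
step 3: fire t1:  (P0=3, P1=1, P2=1, P3=2, P4=0, P5=4, P6=0) → (P0=3, P1=1, P2=2, P3=4, P4=3, P5=2, P6=0)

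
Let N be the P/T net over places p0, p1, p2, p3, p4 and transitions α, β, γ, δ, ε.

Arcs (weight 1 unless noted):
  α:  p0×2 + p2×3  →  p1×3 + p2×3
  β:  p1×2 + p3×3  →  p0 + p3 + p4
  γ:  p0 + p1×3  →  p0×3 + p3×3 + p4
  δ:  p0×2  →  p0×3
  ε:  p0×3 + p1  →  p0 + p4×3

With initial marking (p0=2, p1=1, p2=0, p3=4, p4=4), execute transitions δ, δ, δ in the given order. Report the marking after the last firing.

(p0=5, p1=1, p2=0, p3=4, p4=4)

step 1: fire δ:  (p0=2, p1=1, p2=0, p3=4, p4=4) → (p0=3, p1=1, p2=0, p3=4, p4=4)
step 2: fire δ:  (p0=3, p1=1, p2=0, p3=4, p4=4) → (p0=4, p1=1, p2=0, p3=4, p4=4)
step 3: fire δ:  (p0=4, p1=1, p2=0, p3=4, p4=4) → (p0=5, p1=1, p2=0, p3=4, p4=4)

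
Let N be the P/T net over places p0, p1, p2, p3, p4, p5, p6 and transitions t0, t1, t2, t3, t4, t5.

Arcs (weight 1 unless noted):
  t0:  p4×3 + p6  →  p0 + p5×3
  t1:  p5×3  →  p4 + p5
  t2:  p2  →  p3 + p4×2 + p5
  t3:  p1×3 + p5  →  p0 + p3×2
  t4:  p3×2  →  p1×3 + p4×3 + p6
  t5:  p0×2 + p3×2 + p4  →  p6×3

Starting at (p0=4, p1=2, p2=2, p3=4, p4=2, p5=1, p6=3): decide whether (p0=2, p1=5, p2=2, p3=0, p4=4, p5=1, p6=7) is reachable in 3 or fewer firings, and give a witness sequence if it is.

YES — reachable via ⟨t4, t5⟩ (2 firings)

step 1: fire t4:  (p0=4, p1=2, p2=2, p3=4, p4=2, p5=1, p6=3) → (p0=4, p1=5, p2=2, p3=2, p4=5, p5=1, p6=4)
step 2: fire t5:  (p0=4, p1=5, p2=2, p3=2, p4=5, p5=1, p6=4) → (p0=2, p1=5, p2=2, p3=0, p4=4, p5=1, p6=7)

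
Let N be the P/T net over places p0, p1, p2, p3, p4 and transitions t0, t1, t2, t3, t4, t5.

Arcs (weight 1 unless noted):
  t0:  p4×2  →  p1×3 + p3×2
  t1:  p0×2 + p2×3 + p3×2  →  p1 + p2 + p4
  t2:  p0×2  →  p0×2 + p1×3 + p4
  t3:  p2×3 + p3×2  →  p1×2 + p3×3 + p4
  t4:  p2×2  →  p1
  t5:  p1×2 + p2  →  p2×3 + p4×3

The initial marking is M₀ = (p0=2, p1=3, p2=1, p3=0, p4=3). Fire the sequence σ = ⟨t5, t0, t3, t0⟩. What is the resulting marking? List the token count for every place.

(p0=2, p1=9, p2=0, p3=5, p4=3)

step 1: fire t5:  (p0=2, p1=3, p2=1, p3=0, p4=3) → (p0=2, p1=1, p2=3, p3=0, p4=6)
step 2: fire t0:  (p0=2, p1=1, p2=3, p3=0, p4=6) → (p0=2, p1=4, p2=3, p3=2, p4=4)
step 3: fire t3:  (p0=2, p1=4, p2=3, p3=2, p4=4) → (p0=2, p1=6, p2=0, p3=3, p4=5)
step 4: fire t0:  (p0=2, p1=6, p2=0, p3=3, p4=5) → (p0=2, p1=9, p2=0, p3=5, p4=3)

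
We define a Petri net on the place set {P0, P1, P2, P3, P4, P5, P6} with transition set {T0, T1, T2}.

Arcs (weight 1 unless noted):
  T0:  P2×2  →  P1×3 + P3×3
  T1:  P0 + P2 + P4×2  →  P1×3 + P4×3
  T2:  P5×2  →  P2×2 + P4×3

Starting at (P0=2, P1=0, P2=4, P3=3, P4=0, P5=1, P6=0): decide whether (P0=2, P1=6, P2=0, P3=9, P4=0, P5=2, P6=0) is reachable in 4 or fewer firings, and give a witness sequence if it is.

NO — not reachable within 4 firings

depth 0: 1 marking
depth 1: 2 markings reached so far
depth 2: 3 markings reached so far
depth 3: 3 markings reached so far
(frontier empty at depth 3; search complete)
target is not among the 3 markings reachable within 4 steps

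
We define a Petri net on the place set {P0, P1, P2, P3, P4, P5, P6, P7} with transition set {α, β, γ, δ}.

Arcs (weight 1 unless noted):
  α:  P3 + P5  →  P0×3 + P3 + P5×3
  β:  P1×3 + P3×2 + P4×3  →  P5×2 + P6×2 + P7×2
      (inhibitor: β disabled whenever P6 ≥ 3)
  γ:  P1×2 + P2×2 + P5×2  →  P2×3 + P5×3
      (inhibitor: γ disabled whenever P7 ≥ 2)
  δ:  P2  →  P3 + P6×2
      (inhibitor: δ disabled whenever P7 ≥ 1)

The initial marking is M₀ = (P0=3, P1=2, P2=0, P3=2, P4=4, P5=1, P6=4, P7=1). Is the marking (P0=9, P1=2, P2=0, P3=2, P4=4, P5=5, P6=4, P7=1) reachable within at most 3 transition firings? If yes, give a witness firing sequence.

step 1: fire α:  (P0=3, P1=2, P2=0, P3=2, P4=4, P5=1, P6=4, P7=1) → (P0=6, P1=2, P2=0, P3=2, P4=4, P5=3, P6=4, P7=1)
step 2: fire α:  (P0=6, P1=2, P2=0, P3=2, P4=4, P5=3, P6=4, P7=1) → (P0=9, P1=2, P2=0, P3=2, P4=4, P5=5, P6=4, P7=1)

YES — reachable via ⟨α, α⟩ (2 firings)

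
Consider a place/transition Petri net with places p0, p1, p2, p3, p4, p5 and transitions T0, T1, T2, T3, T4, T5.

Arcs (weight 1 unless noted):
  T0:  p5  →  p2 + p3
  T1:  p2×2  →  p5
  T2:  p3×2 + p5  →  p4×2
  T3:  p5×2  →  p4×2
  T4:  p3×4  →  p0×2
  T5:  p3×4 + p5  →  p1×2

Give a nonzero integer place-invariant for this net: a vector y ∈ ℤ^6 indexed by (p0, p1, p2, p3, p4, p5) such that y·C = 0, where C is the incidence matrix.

y = (p0:2, p1:3, p2:1, p3:1, p4:2, p5:2)

Incidence matrix C (rows=places, cols=transitions):
       T0   T1   T2   T3   T4   T5
   p0   0    0    0    0    2    0
   p1   0    0    0    0    0    2
   p2   1   -2    0    0    0    0
   p3   1    0   -2    0   -4   -4
   p4   0    0    2    2    0    0
   p5  -1    1   -1   -2    0   -1

Candidate y = [2, 3, 1, 1, 2, 2]; check y·C column-wise:
  col T0: 2·0 + 3·0 + 1·1 + 1·1 + 2·0 + 2·-1 = 0
  col T1: 2·0 + 3·0 + 1·-2 + 1·0 + 2·0 + 2·1 = 0
  col T2: 2·0 + 3·0 + 1·0 + 1·-2 + 2·2 + 2·-1 = 0
  col T3: 2·0 + 3·0 + 1·0 + 1·0 + 2·2 + 2·-2 = 0
  col T4: 2·2 + 3·0 + 1·0 + 1·-4 + 2·0 + 2·0 = 0
  col T5: 2·0 + 3·2 + 1·0 + 1·-4 + 2·0 + 2·-1 = 0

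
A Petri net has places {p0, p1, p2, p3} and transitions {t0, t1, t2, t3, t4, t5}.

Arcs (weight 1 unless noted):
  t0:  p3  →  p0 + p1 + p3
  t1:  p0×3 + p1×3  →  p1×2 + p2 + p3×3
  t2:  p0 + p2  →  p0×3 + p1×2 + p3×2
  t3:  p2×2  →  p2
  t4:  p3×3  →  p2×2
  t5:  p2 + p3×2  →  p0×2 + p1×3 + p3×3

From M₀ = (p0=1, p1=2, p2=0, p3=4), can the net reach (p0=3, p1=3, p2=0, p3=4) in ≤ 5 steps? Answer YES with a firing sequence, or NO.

depth 0: 1 marking
depth 1: 3 markings reached so far
depth 2: 7 markings reached so far
depth 3: 17 markings reached so far
depth 4: 36 markings reached so far
depth 5: 72 markings reached so far
target is not among the 72 markings reachable within 5 steps

NO — not reachable within 5 firings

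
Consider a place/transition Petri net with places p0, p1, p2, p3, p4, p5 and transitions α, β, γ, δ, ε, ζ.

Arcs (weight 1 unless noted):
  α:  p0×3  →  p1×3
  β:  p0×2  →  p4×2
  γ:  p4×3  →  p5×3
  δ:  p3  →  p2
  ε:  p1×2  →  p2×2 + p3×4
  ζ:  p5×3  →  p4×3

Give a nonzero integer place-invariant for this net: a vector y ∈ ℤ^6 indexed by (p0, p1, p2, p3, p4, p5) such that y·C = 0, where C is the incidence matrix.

Incidence matrix C (rows=places, cols=transitions):
        α    β    γ    δ    ε    ζ
   p0  -3   -2    0    0    0    0
   p1   3    0    0    0   -2    0
   p2   0    0    0    1    2    0
   p3   0    0    0   -1    4    0
   p4   0    2   -3    0    0    3
   p5   0    0    3    0    0   -3

Candidate y = [3, 3, 1, 1, 3, 3]; check y·C column-wise:
  col α: 3·-3 + 3·3 + 1·0 + 1·0 + 3·0 + 3·0 = 0
  col β: 3·-2 + 3·0 + 1·0 + 1·0 + 3·2 + 3·0 = 0
  col γ: 3·0 + 3·0 + 1·0 + 1·0 + 3·-3 + 3·3 = 0
  col δ: 3·0 + 3·0 + 1·1 + 1·-1 + 3·0 + 3·0 = 0
  col ε: 3·0 + 3·-2 + 1·2 + 1·4 + 3·0 + 3·0 = 0
  col ζ: 3·0 + 3·0 + 1·0 + 1·0 + 3·3 + 3·-3 = 0

y = (p0:3, p1:3, p2:1, p3:1, p4:3, p5:3)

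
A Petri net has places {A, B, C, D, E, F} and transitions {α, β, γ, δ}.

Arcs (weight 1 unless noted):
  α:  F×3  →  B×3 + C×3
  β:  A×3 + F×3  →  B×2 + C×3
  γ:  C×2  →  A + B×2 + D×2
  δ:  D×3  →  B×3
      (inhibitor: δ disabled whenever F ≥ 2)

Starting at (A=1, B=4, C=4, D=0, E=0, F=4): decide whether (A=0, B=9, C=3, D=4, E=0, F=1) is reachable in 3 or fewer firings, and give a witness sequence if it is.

depth 0: 1 marking
depth 1: 3 markings reached so far
depth 2: 5 markings reached so far
depth 3: 7 markings reached so far
target is not among the 7 markings reachable within 3 steps

NO — not reachable within 3 firings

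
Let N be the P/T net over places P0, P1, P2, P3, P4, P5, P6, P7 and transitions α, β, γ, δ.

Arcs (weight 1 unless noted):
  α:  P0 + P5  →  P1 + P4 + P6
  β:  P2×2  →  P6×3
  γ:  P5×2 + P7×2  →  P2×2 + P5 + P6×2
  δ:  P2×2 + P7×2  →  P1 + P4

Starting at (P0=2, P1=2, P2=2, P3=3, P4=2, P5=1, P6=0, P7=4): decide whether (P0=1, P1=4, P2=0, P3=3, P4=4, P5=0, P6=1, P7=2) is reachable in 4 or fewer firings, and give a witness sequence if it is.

step 1: fire α:  (P0=2, P1=2, P2=2, P3=3, P4=2, P5=1, P6=0, P7=4) → (P0=1, P1=3, P2=2, P3=3, P4=3, P5=0, P6=1, P7=4)
step 2: fire δ:  (P0=1, P1=3, P2=2, P3=3, P4=3, P5=0, P6=1, P7=4) → (P0=1, P1=4, P2=0, P3=3, P4=4, P5=0, P6=1, P7=2)

YES — reachable via ⟨α, δ⟩ (2 firings)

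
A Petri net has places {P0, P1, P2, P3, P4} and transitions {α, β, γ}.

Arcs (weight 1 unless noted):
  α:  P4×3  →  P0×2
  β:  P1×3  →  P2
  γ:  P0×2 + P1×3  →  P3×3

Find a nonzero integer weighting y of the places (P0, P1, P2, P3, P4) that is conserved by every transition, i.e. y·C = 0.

Incidence matrix C (rows=places, cols=transitions):
        α    β    γ
   P0   2    0   -2
   P1   0   -3   -3
   P2   0    1    0
   P3   0    0    3
   P4  -3    0    0

Candidate y = [0, 1, 3, 1, 0]; check y·C column-wise:
  col α: 0·2 + 1·0 + 3·0 + 1·0 + 0·-3 = 0
  col β: 1·-3 + 3·1 + 1·0 = 0
  col γ: 0·-2 + 1·-3 + 3·0 + 1·3 = 0

y = (P0:0, P1:1, P2:3, P3:1, P4:0)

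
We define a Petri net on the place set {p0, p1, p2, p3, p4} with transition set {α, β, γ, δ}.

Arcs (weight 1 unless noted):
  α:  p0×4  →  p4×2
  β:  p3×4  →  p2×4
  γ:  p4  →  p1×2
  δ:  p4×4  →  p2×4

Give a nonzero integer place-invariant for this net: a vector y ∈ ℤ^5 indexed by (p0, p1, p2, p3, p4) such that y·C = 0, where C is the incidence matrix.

y = (p0:1, p1:1, p2:2, p3:2, p4:2)

Incidence matrix C (rows=places, cols=transitions):
        α    β    γ    δ
   p0  -4    0    0    0
   p1   0    0    2    0
   p2   0    4    0    4
   p3   0   -4    0    0
   p4   2    0   -1   -4

Candidate y = [1, 1, 2, 2, 2]; check y·C column-wise:
  col α: 1·-4 + 1·0 + 2·0 + 2·0 + 2·2 = 0
  col β: 1·0 + 1·0 + 2·4 + 2·-4 + 2·0 = 0
  col γ: 1·0 + 1·2 + 2·0 + 2·0 + 2·-1 = 0
  col δ: 1·0 + 1·0 + 2·4 + 2·0 + 2·-4 = 0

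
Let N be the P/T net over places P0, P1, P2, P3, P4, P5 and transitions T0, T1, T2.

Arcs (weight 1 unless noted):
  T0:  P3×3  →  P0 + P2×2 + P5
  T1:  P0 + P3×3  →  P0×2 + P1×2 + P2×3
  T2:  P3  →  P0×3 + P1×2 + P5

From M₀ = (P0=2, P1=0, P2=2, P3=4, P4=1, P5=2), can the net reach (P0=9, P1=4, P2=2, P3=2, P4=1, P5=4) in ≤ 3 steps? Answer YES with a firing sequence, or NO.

depth 0: 1 marking
depth 1: 4 markings reached so far
depth 2: 7 markings reached so far
depth 3: 8 markings reached so far
target is not among the 8 markings reachable within 3 steps

NO — not reachable within 3 firings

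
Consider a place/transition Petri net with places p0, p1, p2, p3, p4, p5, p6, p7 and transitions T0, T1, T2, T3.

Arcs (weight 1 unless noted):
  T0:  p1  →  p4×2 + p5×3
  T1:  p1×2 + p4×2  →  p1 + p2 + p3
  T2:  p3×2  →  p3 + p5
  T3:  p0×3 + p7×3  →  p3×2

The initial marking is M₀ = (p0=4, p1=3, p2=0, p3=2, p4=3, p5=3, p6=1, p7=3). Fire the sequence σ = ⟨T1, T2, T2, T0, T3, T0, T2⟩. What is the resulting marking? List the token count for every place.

(p0=1, p1=0, p2=1, p3=2, p4=5, p5=12, p6=1, p7=0)

step 1: fire T1:  (p0=4, p1=3, p2=0, p3=2, p4=3, p5=3, p6=1, p7=3) → (p0=4, p1=2, p2=1, p3=3, p4=1, p5=3, p6=1, p7=3)
step 2: fire T2:  (p0=4, p1=2, p2=1, p3=3, p4=1, p5=3, p6=1, p7=3) → (p0=4, p1=2, p2=1, p3=2, p4=1, p5=4, p6=1, p7=3)
step 3: fire T2:  (p0=4, p1=2, p2=1, p3=2, p4=1, p5=4, p6=1, p7=3) → (p0=4, p1=2, p2=1, p3=1, p4=1, p5=5, p6=1, p7=3)
step 4: fire T0:  (p0=4, p1=2, p2=1, p3=1, p4=1, p5=5, p6=1, p7=3) → (p0=4, p1=1, p2=1, p3=1, p4=3, p5=8, p6=1, p7=3)
step 5: fire T3:  (p0=4, p1=1, p2=1, p3=1, p4=3, p5=8, p6=1, p7=3) → (p0=1, p1=1, p2=1, p3=3, p4=3, p5=8, p6=1, p7=0)
step 6: fire T0:  (p0=1, p1=1, p2=1, p3=3, p4=3, p5=8, p6=1, p7=0) → (p0=1, p1=0, p2=1, p3=3, p4=5, p5=11, p6=1, p7=0)
step 7: fire T2:  (p0=1, p1=0, p2=1, p3=3, p4=5, p5=11, p6=1, p7=0) → (p0=1, p1=0, p2=1, p3=2, p4=5, p5=12, p6=1, p7=0)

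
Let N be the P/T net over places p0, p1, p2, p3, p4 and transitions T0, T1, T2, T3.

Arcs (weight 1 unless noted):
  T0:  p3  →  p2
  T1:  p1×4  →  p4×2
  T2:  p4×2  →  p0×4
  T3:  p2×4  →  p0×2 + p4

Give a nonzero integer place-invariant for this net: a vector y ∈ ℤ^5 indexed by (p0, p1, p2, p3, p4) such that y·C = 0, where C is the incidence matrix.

y = (p0:1, p1:1, p2:1, p3:1, p4:2)

Incidence matrix C (rows=places, cols=transitions):
       T0   T1   T2   T3
   p0   0    0    4    2
   p1   0   -4    0    0
   p2   1    0    0   -4
   p3  -1    0    0    0
   p4   0    2   -2    1

Candidate y = [1, 1, 1, 1, 2]; check y·C column-wise:
  col T0: 1·0 + 1·0 + 1·1 + 1·-1 + 2·0 = 0
  col T1: 1·0 + 1·-4 + 1·0 + 1·0 + 2·2 = 0
  col T2: 1·4 + 1·0 + 1·0 + 1·0 + 2·-2 = 0
  col T3: 1·2 + 1·0 + 1·-4 + 1·0 + 2·1 = 0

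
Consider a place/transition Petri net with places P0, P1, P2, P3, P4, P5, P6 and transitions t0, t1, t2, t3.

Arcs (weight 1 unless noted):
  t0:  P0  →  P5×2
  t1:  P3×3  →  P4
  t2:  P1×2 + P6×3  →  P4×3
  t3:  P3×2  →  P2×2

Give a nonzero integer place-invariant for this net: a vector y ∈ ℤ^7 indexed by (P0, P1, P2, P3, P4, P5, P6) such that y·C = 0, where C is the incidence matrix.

Incidence matrix C (rows=places, cols=transitions):
       t0   t1   t2   t3
   P0  -1    0    0    0
   P1   0    0   -2    0
   P2   0    0    0    2
   P3   0   -3    0   -2
   P4   0    1    3    0
   P5   2    0    0    0
   P6   0    0   -3    0

Candidate y = [0, 9, 2, 2, 6, 0, 0]; check y·C column-wise:
  col t0: 0·-1 + 9·0 + 2·0 + 2·0 + 6·0 + 0·2 = 0
  col t1: 9·0 + 2·0 + 2·-3 + 6·1 = 0
  col t2: 9·-2 + 2·0 + 2·0 + 6·3 + 0·-3 = 0
  col t3: 9·0 + 2·2 + 2·-2 + 6·0 = 0

y = (P0:0, P1:9, P2:2, P3:2, P4:6, P5:0, P6:0)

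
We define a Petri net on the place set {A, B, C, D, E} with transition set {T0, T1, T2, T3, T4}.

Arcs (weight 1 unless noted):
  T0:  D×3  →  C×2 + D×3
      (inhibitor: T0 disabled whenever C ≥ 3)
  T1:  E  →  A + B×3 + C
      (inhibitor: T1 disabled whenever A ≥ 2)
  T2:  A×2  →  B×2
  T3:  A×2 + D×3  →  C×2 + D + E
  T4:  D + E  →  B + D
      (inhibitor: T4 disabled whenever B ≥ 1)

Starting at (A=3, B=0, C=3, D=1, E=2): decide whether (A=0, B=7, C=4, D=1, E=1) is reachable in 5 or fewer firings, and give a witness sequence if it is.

YES — reachable via ⟨T2, T1, T2⟩ (3 firings)

step 1: fire T2:  (A=3, B=0, C=3, D=1, E=2) → (A=1, B=2, C=3, D=1, E=2)
step 2: fire T1:  (A=1, B=2, C=3, D=1, E=2) → (A=2, B=5, C=4, D=1, E=1)
step 3: fire T2:  (A=2, B=5, C=4, D=1, E=1) → (A=0, B=7, C=4, D=1, E=1)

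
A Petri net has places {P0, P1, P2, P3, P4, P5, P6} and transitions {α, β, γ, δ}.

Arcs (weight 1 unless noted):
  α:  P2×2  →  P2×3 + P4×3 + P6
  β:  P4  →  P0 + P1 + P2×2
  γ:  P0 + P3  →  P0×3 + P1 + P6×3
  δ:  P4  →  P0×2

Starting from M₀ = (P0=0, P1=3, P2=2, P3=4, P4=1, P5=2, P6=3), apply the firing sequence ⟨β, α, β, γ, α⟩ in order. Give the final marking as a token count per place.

(P0=4, P1=6, P2=8, P3=3, P4=5, P5=2, P6=8)

step 1: fire β:  (P0=0, P1=3, P2=2, P3=4, P4=1, P5=2, P6=3) → (P0=1, P1=4, P2=4, P3=4, P4=0, P5=2, P6=3)
step 2: fire α:  (P0=1, P1=4, P2=4, P3=4, P4=0, P5=2, P6=3) → (P0=1, P1=4, P2=5, P3=4, P4=3, P5=2, P6=4)
step 3: fire β:  (P0=1, P1=4, P2=5, P3=4, P4=3, P5=2, P6=4) → (P0=2, P1=5, P2=7, P3=4, P4=2, P5=2, P6=4)
step 4: fire γ:  (P0=2, P1=5, P2=7, P3=4, P4=2, P5=2, P6=4) → (P0=4, P1=6, P2=7, P3=3, P4=2, P5=2, P6=7)
step 5: fire α:  (P0=4, P1=6, P2=7, P3=3, P4=2, P5=2, P6=7) → (P0=4, P1=6, P2=8, P3=3, P4=5, P5=2, P6=8)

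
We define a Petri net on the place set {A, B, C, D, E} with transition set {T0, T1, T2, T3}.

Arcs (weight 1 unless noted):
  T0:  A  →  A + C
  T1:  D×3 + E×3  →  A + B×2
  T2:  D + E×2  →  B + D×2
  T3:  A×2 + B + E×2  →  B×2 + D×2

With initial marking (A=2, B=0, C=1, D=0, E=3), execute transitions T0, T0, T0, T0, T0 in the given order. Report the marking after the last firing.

step 1: fire T0:  (A=2, B=0, C=1, D=0, E=3) → (A=2, B=0, C=2, D=0, E=3)
step 2: fire T0:  (A=2, B=0, C=2, D=0, E=3) → (A=2, B=0, C=3, D=0, E=3)
step 3: fire T0:  (A=2, B=0, C=3, D=0, E=3) → (A=2, B=0, C=4, D=0, E=3)
step 4: fire T0:  (A=2, B=0, C=4, D=0, E=3) → (A=2, B=0, C=5, D=0, E=3)
step 5: fire T0:  (A=2, B=0, C=5, D=0, E=3) → (A=2, B=0, C=6, D=0, E=3)

(A=2, B=0, C=6, D=0, E=3)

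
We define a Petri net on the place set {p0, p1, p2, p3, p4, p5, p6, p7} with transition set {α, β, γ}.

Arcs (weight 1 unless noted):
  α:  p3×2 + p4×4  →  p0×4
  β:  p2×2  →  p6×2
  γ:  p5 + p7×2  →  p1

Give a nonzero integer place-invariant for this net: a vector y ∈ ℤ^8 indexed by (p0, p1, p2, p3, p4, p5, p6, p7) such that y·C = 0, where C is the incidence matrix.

Incidence matrix C (rows=places, cols=transitions):
        α    β    γ
   p0   4    0    0
   p1   0    0    1
   p2   0   -2    0
   p3  -2    0    0
   p4  -4    0    0
   p5   0    0   -1
   p6   0    2    0
   p7   0    0   -2

Candidate y = [1, 0, 0, 2, 0, 0, 0, 0]; check y·C column-wise:
  col α: 1·4 + 2·-2 + 0·-4 = 0
  col β: 1·0 + 0·-2 + 2·0 + 0·2 = 0
  col γ: 1·0 + 0·1 + 2·0 + 0·-1 + 0·-2 = 0

y = (p0:1, p1:0, p2:0, p3:2, p4:0, p5:0, p6:0, p7:0)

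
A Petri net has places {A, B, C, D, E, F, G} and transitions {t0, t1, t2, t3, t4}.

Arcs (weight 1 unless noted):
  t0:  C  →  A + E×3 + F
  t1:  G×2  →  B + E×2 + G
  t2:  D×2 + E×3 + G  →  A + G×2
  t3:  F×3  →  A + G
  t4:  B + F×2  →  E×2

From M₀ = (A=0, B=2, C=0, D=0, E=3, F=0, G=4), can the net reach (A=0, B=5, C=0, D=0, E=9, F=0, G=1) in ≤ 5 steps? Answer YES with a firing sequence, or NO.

step 1: fire t1:  (A=0, B=2, C=0, D=0, E=3, F=0, G=4) → (A=0, B=3, C=0, D=0, E=5, F=0, G=3)
step 2: fire t1:  (A=0, B=3, C=0, D=0, E=5, F=0, G=3) → (A=0, B=4, C=0, D=0, E=7, F=0, G=2)
step 3: fire t1:  (A=0, B=4, C=0, D=0, E=7, F=0, G=2) → (A=0, B=5, C=0, D=0, E=9, F=0, G=1)

YES — reachable via ⟨t1, t1, t1⟩ (3 firings)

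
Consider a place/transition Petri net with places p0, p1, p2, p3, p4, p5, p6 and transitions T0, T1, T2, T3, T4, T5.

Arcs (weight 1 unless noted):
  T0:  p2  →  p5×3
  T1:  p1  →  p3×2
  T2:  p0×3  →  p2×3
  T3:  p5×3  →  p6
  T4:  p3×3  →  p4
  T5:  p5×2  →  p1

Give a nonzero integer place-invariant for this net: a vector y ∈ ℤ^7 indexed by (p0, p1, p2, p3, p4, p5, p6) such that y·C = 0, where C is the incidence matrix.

y = (p0:3, p1:2, p2:3, p3:1, p4:3, p5:1, p6:3)

Incidence matrix C (rows=places, cols=transitions):
       T0   T1   T2   T3   T4   T5
   p0   0    0   -3    0    0    0
   p1   0   -1    0    0    0    1
   p2  -1    0    3    0    0    0
   p3   0    2    0    0   -3    0
   p4   0    0    0    0    1    0
   p5   3    0    0   -3    0   -2
   p6   0    0    0    1    0    0

Candidate y = [3, 2, 3, 1, 3, 1, 3]; check y·C column-wise:
  col T0: 3·0 + 2·0 + 3·-1 + 1·0 + 3·0 + 1·3 + 3·0 = 0
  col T1: 3·0 + 2·-1 + 3·0 + 1·2 + 3·0 + 1·0 + 3·0 = 0
  col T2: 3·-3 + 2·0 + 3·3 + 1·0 + 3·0 + 1·0 + 3·0 = 0
  col T3: 3·0 + 2·0 + 3·0 + 1·0 + 3·0 + 1·-3 + 3·1 = 0
  col T4: 3·0 + 2·0 + 3·0 + 1·-3 + 3·1 + 1·0 + 3·0 = 0
  col T5: 3·0 + 2·1 + 3·0 + 1·0 + 3·0 + 1·-2 + 3·0 = 0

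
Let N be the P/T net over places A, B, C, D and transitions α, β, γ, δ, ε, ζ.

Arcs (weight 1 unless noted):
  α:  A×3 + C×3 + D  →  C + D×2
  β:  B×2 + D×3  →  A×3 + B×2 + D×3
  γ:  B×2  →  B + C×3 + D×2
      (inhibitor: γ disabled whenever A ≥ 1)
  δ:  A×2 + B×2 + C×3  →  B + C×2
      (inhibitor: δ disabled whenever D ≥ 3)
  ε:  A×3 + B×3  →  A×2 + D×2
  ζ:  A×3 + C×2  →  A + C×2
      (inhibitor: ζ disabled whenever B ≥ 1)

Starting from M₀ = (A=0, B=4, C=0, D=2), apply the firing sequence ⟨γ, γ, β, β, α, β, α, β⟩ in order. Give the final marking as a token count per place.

step 1: fire γ:  (A=0, B=4, C=0, D=2) → (A=0, B=3, C=3, D=4)
step 2: fire γ:  (A=0, B=3, C=3, D=4) → (A=0, B=2, C=6, D=6)
step 3: fire β:  (A=0, B=2, C=6, D=6) → (A=3, B=2, C=6, D=6)
step 4: fire β:  (A=3, B=2, C=6, D=6) → (A=6, B=2, C=6, D=6)
step 5: fire α:  (A=6, B=2, C=6, D=6) → (A=3, B=2, C=4, D=7)
step 6: fire β:  (A=3, B=2, C=4, D=7) → (A=6, B=2, C=4, D=7)
step 7: fire α:  (A=6, B=2, C=4, D=7) → (A=3, B=2, C=2, D=8)
step 8: fire β:  (A=3, B=2, C=2, D=8) → (A=6, B=2, C=2, D=8)

(A=6, B=2, C=2, D=8)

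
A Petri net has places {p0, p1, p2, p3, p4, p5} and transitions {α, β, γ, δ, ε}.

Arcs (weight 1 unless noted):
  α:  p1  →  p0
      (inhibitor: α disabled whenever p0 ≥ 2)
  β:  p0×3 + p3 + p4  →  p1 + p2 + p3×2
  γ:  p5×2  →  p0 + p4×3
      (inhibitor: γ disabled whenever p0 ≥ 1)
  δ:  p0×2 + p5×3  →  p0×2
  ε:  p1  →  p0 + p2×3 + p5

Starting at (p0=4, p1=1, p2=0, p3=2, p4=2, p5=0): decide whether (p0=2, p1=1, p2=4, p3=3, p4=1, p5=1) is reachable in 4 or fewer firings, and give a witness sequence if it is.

step 1: fire β:  (p0=4, p1=1, p2=0, p3=2, p4=2, p5=0) → (p0=1, p1=2, p2=1, p3=3, p4=1, p5=0)
step 2: fire ε:  (p0=1, p1=2, p2=1, p3=3, p4=1, p5=0) → (p0=2, p1=1, p2=4, p3=3, p4=1, p5=1)

YES — reachable via ⟨β, ε⟩ (2 firings)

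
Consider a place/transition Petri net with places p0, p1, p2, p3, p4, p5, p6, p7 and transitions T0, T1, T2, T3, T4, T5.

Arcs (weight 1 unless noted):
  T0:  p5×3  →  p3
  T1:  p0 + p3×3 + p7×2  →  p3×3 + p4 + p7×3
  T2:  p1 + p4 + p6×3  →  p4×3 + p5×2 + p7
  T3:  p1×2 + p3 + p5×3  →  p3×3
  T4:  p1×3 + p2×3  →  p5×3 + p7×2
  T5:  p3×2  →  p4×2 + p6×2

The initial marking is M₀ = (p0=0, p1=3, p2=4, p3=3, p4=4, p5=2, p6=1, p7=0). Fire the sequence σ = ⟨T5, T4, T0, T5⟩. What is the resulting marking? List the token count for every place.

step 1: fire T5:  (p0=0, p1=3, p2=4, p3=3, p4=4, p5=2, p6=1, p7=0) → (p0=0, p1=3, p2=4, p3=1, p4=6, p5=2, p6=3, p7=0)
step 2: fire T4:  (p0=0, p1=3, p2=4, p3=1, p4=6, p5=2, p6=3, p7=0) → (p0=0, p1=0, p2=1, p3=1, p4=6, p5=5, p6=3, p7=2)
step 3: fire T0:  (p0=0, p1=0, p2=1, p3=1, p4=6, p5=5, p6=3, p7=2) → (p0=0, p1=0, p2=1, p3=2, p4=6, p5=2, p6=3, p7=2)
step 4: fire T5:  (p0=0, p1=0, p2=1, p3=2, p4=6, p5=2, p6=3, p7=2) → (p0=0, p1=0, p2=1, p3=0, p4=8, p5=2, p6=5, p7=2)

(p0=0, p1=0, p2=1, p3=0, p4=8, p5=2, p6=5, p7=2)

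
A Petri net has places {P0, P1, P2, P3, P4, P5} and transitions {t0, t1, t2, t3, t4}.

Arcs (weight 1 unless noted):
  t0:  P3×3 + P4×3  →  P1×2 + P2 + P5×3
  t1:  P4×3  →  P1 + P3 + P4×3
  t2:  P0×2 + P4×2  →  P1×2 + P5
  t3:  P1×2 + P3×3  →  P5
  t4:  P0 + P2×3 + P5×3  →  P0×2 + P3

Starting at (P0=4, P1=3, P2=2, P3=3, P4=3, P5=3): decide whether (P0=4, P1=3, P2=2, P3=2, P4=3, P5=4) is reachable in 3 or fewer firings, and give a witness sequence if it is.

YES — reachable via ⟨t1, t1, t3⟩ (3 firings)

step 1: fire t1:  (P0=4, P1=3, P2=2, P3=3, P4=3, P5=3) → (P0=4, P1=4, P2=2, P3=4, P4=3, P5=3)
step 2: fire t1:  (P0=4, P1=4, P2=2, P3=4, P4=3, P5=3) → (P0=4, P1=5, P2=2, P3=5, P4=3, P5=3)
step 3: fire t3:  (P0=4, P1=5, P2=2, P3=5, P4=3, P5=3) → (P0=4, P1=3, P2=2, P3=2, P4=3, P5=4)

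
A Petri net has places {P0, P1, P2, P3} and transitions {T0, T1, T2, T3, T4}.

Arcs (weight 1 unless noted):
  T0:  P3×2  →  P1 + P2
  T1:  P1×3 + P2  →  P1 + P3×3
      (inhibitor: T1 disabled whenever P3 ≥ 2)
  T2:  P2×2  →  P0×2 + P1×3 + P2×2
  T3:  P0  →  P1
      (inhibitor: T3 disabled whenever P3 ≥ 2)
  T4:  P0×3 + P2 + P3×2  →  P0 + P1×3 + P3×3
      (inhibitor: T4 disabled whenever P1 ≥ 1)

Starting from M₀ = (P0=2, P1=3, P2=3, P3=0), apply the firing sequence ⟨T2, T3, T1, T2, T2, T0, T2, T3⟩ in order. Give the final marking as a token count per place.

step 1: fire T2:  (P0=2, P1=3, P2=3, P3=0) → (P0=4, P1=6, P2=3, P3=0)
step 2: fire T3:  (P0=4, P1=6, P2=3, P3=0) → (P0=3, P1=7, P2=3, P3=0)
step 3: fire T1:  (P0=3, P1=7, P2=3, P3=0) → (P0=3, P1=5, P2=2, P3=3)
step 4: fire T2:  (P0=3, P1=5, P2=2, P3=3) → (P0=5, P1=8, P2=2, P3=3)
step 5: fire T2:  (P0=5, P1=8, P2=2, P3=3) → (P0=7, P1=11, P2=2, P3=3)
step 6: fire T0:  (P0=7, P1=11, P2=2, P3=3) → (P0=7, P1=12, P2=3, P3=1)
step 7: fire T2:  (P0=7, P1=12, P2=3, P3=1) → (P0=9, P1=15, P2=3, P3=1)
step 8: fire T3:  (P0=9, P1=15, P2=3, P3=1) → (P0=8, P1=16, P2=3, P3=1)

(P0=8, P1=16, P2=3, P3=1)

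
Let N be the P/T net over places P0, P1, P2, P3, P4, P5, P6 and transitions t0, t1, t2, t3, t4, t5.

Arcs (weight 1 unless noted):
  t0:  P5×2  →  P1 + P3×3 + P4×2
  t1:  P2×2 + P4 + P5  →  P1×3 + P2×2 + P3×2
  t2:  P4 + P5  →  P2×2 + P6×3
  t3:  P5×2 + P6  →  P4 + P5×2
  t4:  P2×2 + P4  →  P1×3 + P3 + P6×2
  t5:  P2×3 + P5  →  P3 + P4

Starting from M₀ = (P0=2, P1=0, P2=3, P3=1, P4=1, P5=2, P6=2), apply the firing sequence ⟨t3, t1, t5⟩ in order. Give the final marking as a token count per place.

step 1: fire t3:  (P0=2, P1=0, P2=3, P3=1, P4=1, P5=2, P6=2) → (P0=2, P1=0, P2=3, P3=1, P4=2, P5=2, P6=1)
step 2: fire t1:  (P0=2, P1=0, P2=3, P3=1, P4=2, P5=2, P6=1) → (P0=2, P1=3, P2=3, P3=3, P4=1, P5=1, P6=1)
step 3: fire t5:  (P0=2, P1=3, P2=3, P3=3, P4=1, P5=1, P6=1) → (P0=2, P1=3, P2=0, P3=4, P4=2, P5=0, P6=1)

(P0=2, P1=3, P2=0, P3=4, P4=2, P5=0, P6=1)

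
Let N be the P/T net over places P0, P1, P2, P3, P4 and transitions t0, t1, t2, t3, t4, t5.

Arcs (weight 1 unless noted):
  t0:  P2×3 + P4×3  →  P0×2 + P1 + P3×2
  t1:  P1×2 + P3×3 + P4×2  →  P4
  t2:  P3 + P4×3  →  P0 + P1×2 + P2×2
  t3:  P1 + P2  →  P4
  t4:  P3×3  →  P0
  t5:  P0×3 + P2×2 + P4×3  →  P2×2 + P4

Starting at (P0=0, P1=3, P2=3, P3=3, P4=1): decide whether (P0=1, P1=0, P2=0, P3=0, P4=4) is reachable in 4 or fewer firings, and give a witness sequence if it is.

YES — reachable via ⟨t3, t3, t3, t4⟩ (4 firings)

step 1: fire t3:  (P0=0, P1=3, P2=3, P3=3, P4=1) → (P0=0, P1=2, P2=2, P3=3, P4=2)
step 2: fire t3:  (P0=0, P1=2, P2=2, P3=3, P4=2) → (P0=0, P1=1, P2=1, P3=3, P4=3)
step 3: fire t3:  (P0=0, P1=1, P2=1, P3=3, P4=3) → (P0=0, P1=0, P2=0, P3=3, P4=4)
step 4: fire t4:  (P0=0, P1=0, P2=0, P3=3, P4=4) → (P0=1, P1=0, P2=0, P3=0, P4=4)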